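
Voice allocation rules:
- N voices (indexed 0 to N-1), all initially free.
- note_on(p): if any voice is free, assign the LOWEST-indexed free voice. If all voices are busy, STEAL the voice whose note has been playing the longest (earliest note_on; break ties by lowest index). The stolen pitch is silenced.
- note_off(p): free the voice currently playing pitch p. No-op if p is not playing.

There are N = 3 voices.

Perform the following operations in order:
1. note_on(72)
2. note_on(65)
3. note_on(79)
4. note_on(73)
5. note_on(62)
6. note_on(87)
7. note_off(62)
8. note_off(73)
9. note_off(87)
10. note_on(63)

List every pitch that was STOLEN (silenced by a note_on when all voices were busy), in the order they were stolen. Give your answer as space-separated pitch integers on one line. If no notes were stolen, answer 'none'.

Op 1: note_on(72): voice 0 is free -> assigned | voices=[72 - -]
Op 2: note_on(65): voice 1 is free -> assigned | voices=[72 65 -]
Op 3: note_on(79): voice 2 is free -> assigned | voices=[72 65 79]
Op 4: note_on(73): all voices busy, STEAL voice 0 (pitch 72, oldest) -> assign | voices=[73 65 79]
Op 5: note_on(62): all voices busy, STEAL voice 1 (pitch 65, oldest) -> assign | voices=[73 62 79]
Op 6: note_on(87): all voices busy, STEAL voice 2 (pitch 79, oldest) -> assign | voices=[73 62 87]
Op 7: note_off(62): free voice 1 | voices=[73 - 87]
Op 8: note_off(73): free voice 0 | voices=[- - 87]
Op 9: note_off(87): free voice 2 | voices=[- - -]
Op 10: note_on(63): voice 0 is free -> assigned | voices=[63 - -]

Answer: 72 65 79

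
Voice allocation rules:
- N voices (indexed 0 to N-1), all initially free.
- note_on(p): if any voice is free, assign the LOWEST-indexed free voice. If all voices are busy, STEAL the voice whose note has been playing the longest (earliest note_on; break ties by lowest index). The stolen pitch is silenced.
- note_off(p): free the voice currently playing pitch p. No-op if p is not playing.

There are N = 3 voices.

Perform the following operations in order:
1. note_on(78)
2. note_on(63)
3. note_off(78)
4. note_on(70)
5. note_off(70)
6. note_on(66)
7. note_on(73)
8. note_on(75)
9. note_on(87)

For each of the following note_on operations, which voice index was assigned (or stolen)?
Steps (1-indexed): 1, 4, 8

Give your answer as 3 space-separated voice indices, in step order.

Answer: 0 0 1

Derivation:
Op 1: note_on(78): voice 0 is free -> assigned | voices=[78 - -]
Op 2: note_on(63): voice 1 is free -> assigned | voices=[78 63 -]
Op 3: note_off(78): free voice 0 | voices=[- 63 -]
Op 4: note_on(70): voice 0 is free -> assigned | voices=[70 63 -]
Op 5: note_off(70): free voice 0 | voices=[- 63 -]
Op 6: note_on(66): voice 0 is free -> assigned | voices=[66 63 -]
Op 7: note_on(73): voice 2 is free -> assigned | voices=[66 63 73]
Op 8: note_on(75): all voices busy, STEAL voice 1 (pitch 63, oldest) -> assign | voices=[66 75 73]
Op 9: note_on(87): all voices busy, STEAL voice 0 (pitch 66, oldest) -> assign | voices=[87 75 73]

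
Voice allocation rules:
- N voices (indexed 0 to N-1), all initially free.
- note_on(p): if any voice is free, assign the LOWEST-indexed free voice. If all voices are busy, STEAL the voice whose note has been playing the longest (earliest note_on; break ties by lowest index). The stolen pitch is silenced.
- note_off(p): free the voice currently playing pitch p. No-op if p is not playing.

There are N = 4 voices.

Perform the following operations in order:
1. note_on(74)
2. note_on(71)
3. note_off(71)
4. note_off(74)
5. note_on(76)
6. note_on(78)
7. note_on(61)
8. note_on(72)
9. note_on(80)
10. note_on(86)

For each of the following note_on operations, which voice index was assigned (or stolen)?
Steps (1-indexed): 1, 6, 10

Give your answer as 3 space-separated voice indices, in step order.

Op 1: note_on(74): voice 0 is free -> assigned | voices=[74 - - -]
Op 2: note_on(71): voice 1 is free -> assigned | voices=[74 71 - -]
Op 3: note_off(71): free voice 1 | voices=[74 - - -]
Op 4: note_off(74): free voice 0 | voices=[- - - -]
Op 5: note_on(76): voice 0 is free -> assigned | voices=[76 - - -]
Op 6: note_on(78): voice 1 is free -> assigned | voices=[76 78 - -]
Op 7: note_on(61): voice 2 is free -> assigned | voices=[76 78 61 -]
Op 8: note_on(72): voice 3 is free -> assigned | voices=[76 78 61 72]
Op 9: note_on(80): all voices busy, STEAL voice 0 (pitch 76, oldest) -> assign | voices=[80 78 61 72]
Op 10: note_on(86): all voices busy, STEAL voice 1 (pitch 78, oldest) -> assign | voices=[80 86 61 72]

Answer: 0 1 1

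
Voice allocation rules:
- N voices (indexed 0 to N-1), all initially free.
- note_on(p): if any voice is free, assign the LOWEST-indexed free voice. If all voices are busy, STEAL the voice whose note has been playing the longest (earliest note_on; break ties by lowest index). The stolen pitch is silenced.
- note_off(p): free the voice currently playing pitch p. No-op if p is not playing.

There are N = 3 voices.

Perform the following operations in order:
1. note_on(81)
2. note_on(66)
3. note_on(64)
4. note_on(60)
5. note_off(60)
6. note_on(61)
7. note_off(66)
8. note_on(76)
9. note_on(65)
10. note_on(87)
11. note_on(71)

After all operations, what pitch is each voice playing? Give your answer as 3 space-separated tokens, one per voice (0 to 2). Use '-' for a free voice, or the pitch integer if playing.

Answer: 87 71 65

Derivation:
Op 1: note_on(81): voice 0 is free -> assigned | voices=[81 - -]
Op 2: note_on(66): voice 1 is free -> assigned | voices=[81 66 -]
Op 3: note_on(64): voice 2 is free -> assigned | voices=[81 66 64]
Op 4: note_on(60): all voices busy, STEAL voice 0 (pitch 81, oldest) -> assign | voices=[60 66 64]
Op 5: note_off(60): free voice 0 | voices=[- 66 64]
Op 6: note_on(61): voice 0 is free -> assigned | voices=[61 66 64]
Op 7: note_off(66): free voice 1 | voices=[61 - 64]
Op 8: note_on(76): voice 1 is free -> assigned | voices=[61 76 64]
Op 9: note_on(65): all voices busy, STEAL voice 2 (pitch 64, oldest) -> assign | voices=[61 76 65]
Op 10: note_on(87): all voices busy, STEAL voice 0 (pitch 61, oldest) -> assign | voices=[87 76 65]
Op 11: note_on(71): all voices busy, STEAL voice 1 (pitch 76, oldest) -> assign | voices=[87 71 65]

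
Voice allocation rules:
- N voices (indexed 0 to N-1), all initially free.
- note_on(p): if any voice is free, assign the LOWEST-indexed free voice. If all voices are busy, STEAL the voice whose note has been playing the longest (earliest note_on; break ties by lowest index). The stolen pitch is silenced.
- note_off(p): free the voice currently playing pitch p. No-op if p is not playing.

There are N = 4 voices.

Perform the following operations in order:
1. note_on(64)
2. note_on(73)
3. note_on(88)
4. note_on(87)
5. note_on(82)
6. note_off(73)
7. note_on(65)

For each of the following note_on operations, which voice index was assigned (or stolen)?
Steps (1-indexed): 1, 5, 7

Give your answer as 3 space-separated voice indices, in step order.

Answer: 0 0 1

Derivation:
Op 1: note_on(64): voice 0 is free -> assigned | voices=[64 - - -]
Op 2: note_on(73): voice 1 is free -> assigned | voices=[64 73 - -]
Op 3: note_on(88): voice 2 is free -> assigned | voices=[64 73 88 -]
Op 4: note_on(87): voice 3 is free -> assigned | voices=[64 73 88 87]
Op 5: note_on(82): all voices busy, STEAL voice 0 (pitch 64, oldest) -> assign | voices=[82 73 88 87]
Op 6: note_off(73): free voice 1 | voices=[82 - 88 87]
Op 7: note_on(65): voice 1 is free -> assigned | voices=[82 65 88 87]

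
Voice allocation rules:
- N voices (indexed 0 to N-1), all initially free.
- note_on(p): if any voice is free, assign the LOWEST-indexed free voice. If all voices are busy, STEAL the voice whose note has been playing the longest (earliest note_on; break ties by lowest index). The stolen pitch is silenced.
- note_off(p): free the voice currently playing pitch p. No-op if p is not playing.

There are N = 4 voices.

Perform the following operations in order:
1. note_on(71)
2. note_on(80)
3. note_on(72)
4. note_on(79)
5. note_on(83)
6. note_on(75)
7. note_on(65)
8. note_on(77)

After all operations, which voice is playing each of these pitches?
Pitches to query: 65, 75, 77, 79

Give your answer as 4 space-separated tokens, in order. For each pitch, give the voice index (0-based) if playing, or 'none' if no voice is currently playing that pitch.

Answer: 2 1 3 none

Derivation:
Op 1: note_on(71): voice 0 is free -> assigned | voices=[71 - - -]
Op 2: note_on(80): voice 1 is free -> assigned | voices=[71 80 - -]
Op 3: note_on(72): voice 2 is free -> assigned | voices=[71 80 72 -]
Op 4: note_on(79): voice 3 is free -> assigned | voices=[71 80 72 79]
Op 5: note_on(83): all voices busy, STEAL voice 0 (pitch 71, oldest) -> assign | voices=[83 80 72 79]
Op 6: note_on(75): all voices busy, STEAL voice 1 (pitch 80, oldest) -> assign | voices=[83 75 72 79]
Op 7: note_on(65): all voices busy, STEAL voice 2 (pitch 72, oldest) -> assign | voices=[83 75 65 79]
Op 8: note_on(77): all voices busy, STEAL voice 3 (pitch 79, oldest) -> assign | voices=[83 75 65 77]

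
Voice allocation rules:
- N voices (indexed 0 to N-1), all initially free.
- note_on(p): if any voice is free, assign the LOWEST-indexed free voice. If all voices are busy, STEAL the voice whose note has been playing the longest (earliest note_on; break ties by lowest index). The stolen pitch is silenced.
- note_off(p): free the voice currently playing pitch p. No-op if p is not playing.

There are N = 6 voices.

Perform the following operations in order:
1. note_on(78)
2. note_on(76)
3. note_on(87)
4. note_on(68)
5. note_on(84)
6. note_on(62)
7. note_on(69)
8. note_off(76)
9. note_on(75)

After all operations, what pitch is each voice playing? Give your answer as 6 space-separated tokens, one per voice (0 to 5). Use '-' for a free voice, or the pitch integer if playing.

Op 1: note_on(78): voice 0 is free -> assigned | voices=[78 - - - - -]
Op 2: note_on(76): voice 1 is free -> assigned | voices=[78 76 - - - -]
Op 3: note_on(87): voice 2 is free -> assigned | voices=[78 76 87 - - -]
Op 4: note_on(68): voice 3 is free -> assigned | voices=[78 76 87 68 - -]
Op 5: note_on(84): voice 4 is free -> assigned | voices=[78 76 87 68 84 -]
Op 6: note_on(62): voice 5 is free -> assigned | voices=[78 76 87 68 84 62]
Op 7: note_on(69): all voices busy, STEAL voice 0 (pitch 78, oldest) -> assign | voices=[69 76 87 68 84 62]
Op 8: note_off(76): free voice 1 | voices=[69 - 87 68 84 62]
Op 9: note_on(75): voice 1 is free -> assigned | voices=[69 75 87 68 84 62]

Answer: 69 75 87 68 84 62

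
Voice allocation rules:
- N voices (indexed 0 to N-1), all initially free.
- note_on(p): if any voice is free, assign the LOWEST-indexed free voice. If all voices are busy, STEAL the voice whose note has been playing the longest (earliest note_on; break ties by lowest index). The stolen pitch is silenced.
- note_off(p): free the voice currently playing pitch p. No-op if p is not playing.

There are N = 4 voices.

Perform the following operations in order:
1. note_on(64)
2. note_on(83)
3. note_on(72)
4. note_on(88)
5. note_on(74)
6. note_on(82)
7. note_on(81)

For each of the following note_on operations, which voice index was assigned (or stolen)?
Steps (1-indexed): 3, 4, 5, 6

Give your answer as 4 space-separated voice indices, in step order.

Answer: 2 3 0 1

Derivation:
Op 1: note_on(64): voice 0 is free -> assigned | voices=[64 - - -]
Op 2: note_on(83): voice 1 is free -> assigned | voices=[64 83 - -]
Op 3: note_on(72): voice 2 is free -> assigned | voices=[64 83 72 -]
Op 4: note_on(88): voice 3 is free -> assigned | voices=[64 83 72 88]
Op 5: note_on(74): all voices busy, STEAL voice 0 (pitch 64, oldest) -> assign | voices=[74 83 72 88]
Op 6: note_on(82): all voices busy, STEAL voice 1 (pitch 83, oldest) -> assign | voices=[74 82 72 88]
Op 7: note_on(81): all voices busy, STEAL voice 2 (pitch 72, oldest) -> assign | voices=[74 82 81 88]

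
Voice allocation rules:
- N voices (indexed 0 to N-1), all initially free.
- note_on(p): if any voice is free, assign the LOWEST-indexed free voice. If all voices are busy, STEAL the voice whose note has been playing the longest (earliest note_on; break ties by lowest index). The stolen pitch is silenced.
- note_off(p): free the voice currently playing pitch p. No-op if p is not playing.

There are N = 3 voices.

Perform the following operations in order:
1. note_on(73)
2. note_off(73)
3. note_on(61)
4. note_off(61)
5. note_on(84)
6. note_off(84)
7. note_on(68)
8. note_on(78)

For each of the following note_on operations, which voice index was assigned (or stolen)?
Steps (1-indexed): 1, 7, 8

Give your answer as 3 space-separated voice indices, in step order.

Op 1: note_on(73): voice 0 is free -> assigned | voices=[73 - -]
Op 2: note_off(73): free voice 0 | voices=[- - -]
Op 3: note_on(61): voice 0 is free -> assigned | voices=[61 - -]
Op 4: note_off(61): free voice 0 | voices=[- - -]
Op 5: note_on(84): voice 0 is free -> assigned | voices=[84 - -]
Op 6: note_off(84): free voice 0 | voices=[- - -]
Op 7: note_on(68): voice 0 is free -> assigned | voices=[68 - -]
Op 8: note_on(78): voice 1 is free -> assigned | voices=[68 78 -]

Answer: 0 0 1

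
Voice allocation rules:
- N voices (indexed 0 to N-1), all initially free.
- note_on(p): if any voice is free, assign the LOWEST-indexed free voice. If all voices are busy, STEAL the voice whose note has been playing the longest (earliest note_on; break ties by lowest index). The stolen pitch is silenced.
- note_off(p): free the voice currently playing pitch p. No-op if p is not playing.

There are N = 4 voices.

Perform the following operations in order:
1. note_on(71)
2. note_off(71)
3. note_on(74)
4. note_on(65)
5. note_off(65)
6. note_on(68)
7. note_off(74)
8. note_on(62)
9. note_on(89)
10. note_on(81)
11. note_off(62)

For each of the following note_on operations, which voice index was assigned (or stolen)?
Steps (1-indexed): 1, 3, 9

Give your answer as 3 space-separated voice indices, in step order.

Answer: 0 0 2

Derivation:
Op 1: note_on(71): voice 0 is free -> assigned | voices=[71 - - -]
Op 2: note_off(71): free voice 0 | voices=[- - - -]
Op 3: note_on(74): voice 0 is free -> assigned | voices=[74 - - -]
Op 4: note_on(65): voice 1 is free -> assigned | voices=[74 65 - -]
Op 5: note_off(65): free voice 1 | voices=[74 - - -]
Op 6: note_on(68): voice 1 is free -> assigned | voices=[74 68 - -]
Op 7: note_off(74): free voice 0 | voices=[- 68 - -]
Op 8: note_on(62): voice 0 is free -> assigned | voices=[62 68 - -]
Op 9: note_on(89): voice 2 is free -> assigned | voices=[62 68 89 -]
Op 10: note_on(81): voice 3 is free -> assigned | voices=[62 68 89 81]
Op 11: note_off(62): free voice 0 | voices=[- 68 89 81]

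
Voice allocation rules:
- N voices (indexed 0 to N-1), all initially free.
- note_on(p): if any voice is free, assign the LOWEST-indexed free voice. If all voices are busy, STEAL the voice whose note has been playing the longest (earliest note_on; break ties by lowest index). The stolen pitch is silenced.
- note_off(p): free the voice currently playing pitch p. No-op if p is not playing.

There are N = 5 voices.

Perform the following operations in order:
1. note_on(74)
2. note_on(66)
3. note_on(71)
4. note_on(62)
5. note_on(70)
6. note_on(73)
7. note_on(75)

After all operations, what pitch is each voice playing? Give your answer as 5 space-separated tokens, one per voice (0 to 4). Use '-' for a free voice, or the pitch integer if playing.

Answer: 73 75 71 62 70

Derivation:
Op 1: note_on(74): voice 0 is free -> assigned | voices=[74 - - - -]
Op 2: note_on(66): voice 1 is free -> assigned | voices=[74 66 - - -]
Op 3: note_on(71): voice 2 is free -> assigned | voices=[74 66 71 - -]
Op 4: note_on(62): voice 3 is free -> assigned | voices=[74 66 71 62 -]
Op 5: note_on(70): voice 4 is free -> assigned | voices=[74 66 71 62 70]
Op 6: note_on(73): all voices busy, STEAL voice 0 (pitch 74, oldest) -> assign | voices=[73 66 71 62 70]
Op 7: note_on(75): all voices busy, STEAL voice 1 (pitch 66, oldest) -> assign | voices=[73 75 71 62 70]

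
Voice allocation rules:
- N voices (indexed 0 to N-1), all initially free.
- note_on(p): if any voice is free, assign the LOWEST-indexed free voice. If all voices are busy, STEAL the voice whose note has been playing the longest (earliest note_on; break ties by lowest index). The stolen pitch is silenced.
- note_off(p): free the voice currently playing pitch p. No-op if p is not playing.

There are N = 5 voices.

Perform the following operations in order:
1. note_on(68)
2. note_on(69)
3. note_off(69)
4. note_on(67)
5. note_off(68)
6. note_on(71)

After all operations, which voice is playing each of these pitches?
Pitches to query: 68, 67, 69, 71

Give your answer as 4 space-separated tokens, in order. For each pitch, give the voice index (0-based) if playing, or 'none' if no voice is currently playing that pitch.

Answer: none 1 none 0

Derivation:
Op 1: note_on(68): voice 0 is free -> assigned | voices=[68 - - - -]
Op 2: note_on(69): voice 1 is free -> assigned | voices=[68 69 - - -]
Op 3: note_off(69): free voice 1 | voices=[68 - - - -]
Op 4: note_on(67): voice 1 is free -> assigned | voices=[68 67 - - -]
Op 5: note_off(68): free voice 0 | voices=[- 67 - - -]
Op 6: note_on(71): voice 0 is free -> assigned | voices=[71 67 - - -]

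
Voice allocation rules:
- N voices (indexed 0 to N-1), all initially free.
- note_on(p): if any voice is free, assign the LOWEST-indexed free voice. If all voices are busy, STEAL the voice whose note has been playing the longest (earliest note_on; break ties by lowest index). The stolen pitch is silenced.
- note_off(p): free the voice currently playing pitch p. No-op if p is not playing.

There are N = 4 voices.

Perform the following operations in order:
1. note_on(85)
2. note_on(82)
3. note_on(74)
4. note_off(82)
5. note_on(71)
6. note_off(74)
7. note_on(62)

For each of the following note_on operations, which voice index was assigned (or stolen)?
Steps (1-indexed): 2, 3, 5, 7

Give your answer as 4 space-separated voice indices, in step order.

Op 1: note_on(85): voice 0 is free -> assigned | voices=[85 - - -]
Op 2: note_on(82): voice 1 is free -> assigned | voices=[85 82 - -]
Op 3: note_on(74): voice 2 is free -> assigned | voices=[85 82 74 -]
Op 4: note_off(82): free voice 1 | voices=[85 - 74 -]
Op 5: note_on(71): voice 1 is free -> assigned | voices=[85 71 74 -]
Op 6: note_off(74): free voice 2 | voices=[85 71 - -]
Op 7: note_on(62): voice 2 is free -> assigned | voices=[85 71 62 -]

Answer: 1 2 1 2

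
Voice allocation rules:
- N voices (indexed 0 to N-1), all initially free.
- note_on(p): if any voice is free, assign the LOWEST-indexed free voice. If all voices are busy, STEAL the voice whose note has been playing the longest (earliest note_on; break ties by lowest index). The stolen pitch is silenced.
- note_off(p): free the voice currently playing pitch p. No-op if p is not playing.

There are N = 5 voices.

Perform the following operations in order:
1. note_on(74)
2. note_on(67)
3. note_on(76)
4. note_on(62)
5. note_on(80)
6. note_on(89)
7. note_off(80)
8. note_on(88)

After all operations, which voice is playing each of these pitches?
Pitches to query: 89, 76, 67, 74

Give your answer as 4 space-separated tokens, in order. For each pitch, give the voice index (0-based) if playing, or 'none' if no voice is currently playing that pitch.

Op 1: note_on(74): voice 0 is free -> assigned | voices=[74 - - - -]
Op 2: note_on(67): voice 1 is free -> assigned | voices=[74 67 - - -]
Op 3: note_on(76): voice 2 is free -> assigned | voices=[74 67 76 - -]
Op 4: note_on(62): voice 3 is free -> assigned | voices=[74 67 76 62 -]
Op 5: note_on(80): voice 4 is free -> assigned | voices=[74 67 76 62 80]
Op 6: note_on(89): all voices busy, STEAL voice 0 (pitch 74, oldest) -> assign | voices=[89 67 76 62 80]
Op 7: note_off(80): free voice 4 | voices=[89 67 76 62 -]
Op 8: note_on(88): voice 4 is free -> assigned | voices=[89 67 76 62 88]

Answer: 0 2 1 none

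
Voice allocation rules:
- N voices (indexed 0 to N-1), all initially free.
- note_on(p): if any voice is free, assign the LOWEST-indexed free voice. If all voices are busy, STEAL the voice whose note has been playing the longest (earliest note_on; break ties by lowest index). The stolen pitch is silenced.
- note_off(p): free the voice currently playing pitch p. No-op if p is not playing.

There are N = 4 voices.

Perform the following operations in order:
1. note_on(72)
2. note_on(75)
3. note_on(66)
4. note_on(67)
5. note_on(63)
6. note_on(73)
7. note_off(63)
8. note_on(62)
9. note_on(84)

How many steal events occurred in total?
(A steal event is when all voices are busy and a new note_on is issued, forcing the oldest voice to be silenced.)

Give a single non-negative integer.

Answer: 3

Derivation:
Op 1: note_on(72): voice 0 is free -> assigned | voices=[72 - - -]
Op 2: note_on(75): voice 1 is free -> assigned | voices=[72 75 - -]
Op 3: note_on(66): voice 2 is free -> assigned | voices=[72 75 66 -]
Op 4: note_on(67): voice 3 is free -> assigned | voices=[72 75 66 67]
Op 5: note_on(63): all voices busy, STEAL voice 0 (pitch 72, oldest) -> assign | voices=[63 75 66 67]
Op 6: note_on(73): all voices busy, STEAL voice 1 (pitch 75, oldest) -> assign | voices=[63 73 66 67]
Op 7: note_off(63): free voice 0 | voices=[- 73 66 67]
Op 8: note_on(62): voice 0 is free -> assigned | voices=[62 73 66 67]
Op 9: note_on(84): all voices busy, STEAL voice 2 (pitch 66, oldest) -> assign | voices=[62 73 84 67]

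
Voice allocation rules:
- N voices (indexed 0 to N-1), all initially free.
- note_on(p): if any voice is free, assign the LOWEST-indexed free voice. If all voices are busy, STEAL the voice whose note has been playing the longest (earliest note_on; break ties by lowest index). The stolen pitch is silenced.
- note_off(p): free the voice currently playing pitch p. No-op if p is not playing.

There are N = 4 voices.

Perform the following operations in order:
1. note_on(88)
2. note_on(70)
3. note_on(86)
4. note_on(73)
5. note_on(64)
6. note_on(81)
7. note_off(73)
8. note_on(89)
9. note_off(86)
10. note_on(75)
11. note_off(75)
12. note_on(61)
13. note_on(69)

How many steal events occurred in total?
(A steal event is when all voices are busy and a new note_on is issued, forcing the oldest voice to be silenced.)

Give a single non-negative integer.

Answer: 3

Derivation:
Op 1: note_on(88): voice 0 is free -> assigned | voices=[88 - - -]
Op 2: note_on(70): voice 1 is free -> assigned | voices=[88 70 - -]
Op 3: note_on(86): voice 2 is free -> assigned | voices=[88 70 86 -]
Op 4: note_on(73): voice 3 is free -> assigned | voices=[88 70 86 73]
Op 5: note_on(64): all voices busy, STEAL voice 0 (pitch 88, oldest) -> assign | voices=[64 70 86 73]
Op 6: note_on(81): all voices busy, STEAL voice 1 (pitch 70, oldest) -> assign | voices=[64 81 86 73]
Op 7: note_off(73): free voice 3 | voices=[64 81 86 -]
Op 8: note_on(89): voice 3 is free -> assigned | voices=[64 81 86 89]
Op 9: note_off(86): free voice 2 | voices=[64 81 - 89]
Op 10: note_on(75): voice 2 is free -> assigned | voices=[64 81 75 89]
Op 11: note_off(75): free voice 2 | voices=[64 81 - 89]
Op 12: note_on(61): voice 2 is free -> assigned | voices=[64 81 61 89]
Op 13: note_on(69): all voices busy, STEAL voice 0 (pitch 64, oldest) -> assign | voices=[69 81 61 89]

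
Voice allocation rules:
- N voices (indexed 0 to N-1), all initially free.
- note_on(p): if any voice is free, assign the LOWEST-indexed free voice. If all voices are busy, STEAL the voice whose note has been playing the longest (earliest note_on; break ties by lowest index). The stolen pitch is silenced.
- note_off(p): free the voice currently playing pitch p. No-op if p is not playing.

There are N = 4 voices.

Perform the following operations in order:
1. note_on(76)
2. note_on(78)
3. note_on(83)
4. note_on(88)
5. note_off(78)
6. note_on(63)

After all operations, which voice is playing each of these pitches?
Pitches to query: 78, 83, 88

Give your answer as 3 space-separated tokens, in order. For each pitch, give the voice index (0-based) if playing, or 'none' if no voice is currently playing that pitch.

Answer: none 2 3

Derivation:
Op 1: note_on(76): voice 0 is free -> assigned | voices=[76 - - -]
Op 2: note_on(78): voice 1 is free -> assigned | voices=[76 78 - -]
Op 3: note_on(83): voice 2 is free -> assigned | voices=[76 78 83 -]
Op 4: note_on(88): voice 3 is free -> assigned | voices=[76 78 83 88]
Op 5: note_off(78): free voice 1 | voices=[76 - 83 88]
Op 6: note_on(63): voice 1 is free -> assigned | voices=[76 63 83 88]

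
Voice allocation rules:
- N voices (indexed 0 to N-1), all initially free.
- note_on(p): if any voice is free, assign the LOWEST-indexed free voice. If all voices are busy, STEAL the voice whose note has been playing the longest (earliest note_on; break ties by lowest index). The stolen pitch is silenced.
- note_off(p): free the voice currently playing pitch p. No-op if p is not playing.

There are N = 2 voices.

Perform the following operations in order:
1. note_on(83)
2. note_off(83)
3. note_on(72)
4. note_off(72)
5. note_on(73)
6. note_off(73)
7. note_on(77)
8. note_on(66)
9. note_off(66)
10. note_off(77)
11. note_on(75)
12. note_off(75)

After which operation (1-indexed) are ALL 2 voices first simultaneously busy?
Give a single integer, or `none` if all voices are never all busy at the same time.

Op 1: note_on(83): voice 0 is free -> assigned | voices=[83 -]
Op 2: note_off(83): free voice 0 | voices=[- -]
Op 3: note_on(72): voice 0 is free -> assigned | voices=[72 -]
Op 4: note_off(72): free voice 0 | voices=[- -]
Op 5: note_on(73): voice 0 is free -> assigned | voices=[73 -]
Op 6: note_off(73): free voice 0 | voices=[- -]
Op 7: note_on(77): voice 0 is free -> assigned | voices=[77 -]
Op 8: note_on(66): voice 1 is free -> assigned | voices=[77 66]
Op 9: note_off(66): free voice 1 | voices=[77 -]
Op 10: note_off(77): free voice 0 | voices=[- -]
Op 11: note_on(75): voice 0 is free -> assigned | voices=[75 -]
Op 12: note_off(75): free voice 0 | voices=[- -]

Answer: 8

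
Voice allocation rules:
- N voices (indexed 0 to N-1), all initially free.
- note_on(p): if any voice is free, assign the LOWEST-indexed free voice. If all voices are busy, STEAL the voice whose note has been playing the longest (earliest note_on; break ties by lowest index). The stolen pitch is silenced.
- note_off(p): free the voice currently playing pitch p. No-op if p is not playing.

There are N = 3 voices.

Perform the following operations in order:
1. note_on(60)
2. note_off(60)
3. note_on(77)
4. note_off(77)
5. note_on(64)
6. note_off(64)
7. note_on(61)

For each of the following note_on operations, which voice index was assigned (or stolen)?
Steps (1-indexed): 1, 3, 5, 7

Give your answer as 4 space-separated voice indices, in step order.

Op 1: note_on(60): voice 0 is free -> assigned | voices=[60 - -]
Op 2: note_off(60): free voice 0 | voices=[- - -]
Op 3: note_on(77): voice 0 is free -> assigned | voices=[77 - -]
Op 4: note_off(77): free voice 0 | voices=[- - -]
Op 5: note_on(64): voice 0 is free -> assigned | voices=[64 - -]
Op 6: note_off(64): free voice 0 | voices=[- - -]
Op 7: note_on(61): voice 0 is free -> assigned | voices=[61 - -]

Answer: 0 0 0 0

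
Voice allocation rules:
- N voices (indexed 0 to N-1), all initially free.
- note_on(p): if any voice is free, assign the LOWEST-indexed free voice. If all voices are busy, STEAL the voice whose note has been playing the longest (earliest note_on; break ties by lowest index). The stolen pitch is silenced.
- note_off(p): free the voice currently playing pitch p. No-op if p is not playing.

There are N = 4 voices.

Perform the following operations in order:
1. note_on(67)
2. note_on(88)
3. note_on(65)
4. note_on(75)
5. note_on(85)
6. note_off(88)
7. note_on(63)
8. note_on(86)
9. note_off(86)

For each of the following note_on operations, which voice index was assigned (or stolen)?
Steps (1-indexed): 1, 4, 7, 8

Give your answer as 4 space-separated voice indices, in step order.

Answer: 0 3 1 2

Derivation:
Op 1: note_on(67): voice 0 is free -> assigned | voices=[67 - - -]
Op 2: note_on(88): voice 1 is free -> assigned | voices=[67 88 - -]
Op 3: note_on(65): voice 2 is free -> assigned | voices=[67 88 65 -]
Op 4: note_on(75): voice 3 is free -> assigned | voices=[67 88 65 75]
Op 5: note_on(85): all voices busy, STEAL voice 0 (pitch 67, oldest) -> assign | voices=[85 88 65 75]
Op 6: note_off(88): free voice 1 | voices=[85 - 65 75]
Op 7: note_on(63): voice 1 is free -> assigned | voices=[85 63 65 75]
Op 8: note_on(86): all voices busy, STEAL voice 2 (pitch 65, oldest) -> assign | voices=[85 63 86 75]
Op 9: note_off(86): free voice 2 | voices=[85 63 - 75]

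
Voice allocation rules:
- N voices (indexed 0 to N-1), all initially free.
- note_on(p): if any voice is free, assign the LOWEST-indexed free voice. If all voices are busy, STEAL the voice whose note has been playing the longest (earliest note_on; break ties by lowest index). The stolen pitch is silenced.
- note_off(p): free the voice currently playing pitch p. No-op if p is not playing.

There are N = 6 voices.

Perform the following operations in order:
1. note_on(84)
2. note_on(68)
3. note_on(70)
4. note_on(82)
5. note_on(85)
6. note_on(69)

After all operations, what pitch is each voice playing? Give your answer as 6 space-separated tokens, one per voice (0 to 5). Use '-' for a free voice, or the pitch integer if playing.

Op 1: note_on(84): voice 0 is free -> assigned | voices=[84 - - - - -]
Op 2: note_on(68): voice 1 is free -> assigned | voices=[84 68 - - - -]
Op 3: note_on(70): voice 2 is free -> assigned | voices=[84 68 70 - - -]
Op 4: note_on(82): voice 3 is free -> assigned | voices=[84 68 70 82 - -]
Op 5: note_on(85): voice 4 is free -> assigned | voices=[84 68 70 82 85 -]
Op 6: note_on(69): voice 5 is free -> assigned | voices=[84 68 70 82 85 69]

Answer: 84 68 70 82 85 69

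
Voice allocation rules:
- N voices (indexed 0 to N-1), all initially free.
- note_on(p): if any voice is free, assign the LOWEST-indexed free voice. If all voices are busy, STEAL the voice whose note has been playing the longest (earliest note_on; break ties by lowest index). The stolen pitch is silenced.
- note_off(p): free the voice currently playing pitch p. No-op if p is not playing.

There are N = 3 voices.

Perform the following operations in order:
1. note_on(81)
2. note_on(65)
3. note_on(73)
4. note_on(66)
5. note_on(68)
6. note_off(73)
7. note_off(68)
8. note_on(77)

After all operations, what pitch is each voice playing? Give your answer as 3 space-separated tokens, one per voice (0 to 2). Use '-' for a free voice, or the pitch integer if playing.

Op 1: note_on(81): voice 0 is free -> assigned | voices=[81 - -]
Op 2: note_on(65): voice 1 is free -> assigned | voices=[81 65 -]
Op 3: note_on(73): voice 2 is free -> assigned | voices=[81 65 73]
Op 4: note_on(66): all voices busy, STEAL voice 0 (pitch 81, oldest) -> assign | voices=[66 65 73]
Op 5: note_on(68): all voices busy, STEAL voice 1 (pitch 65, oldest) -> assign | voices=[66 68 73]
Op 6: note_off(73): free voice 2 | voices=[66 68 -]
Op 7: note_off(68): free voice 1 | voices=[66 - -]
Op 8: note_on(77): voice 1 is free -> assigned | voices=[66 77 -]

Answer: 66 77 -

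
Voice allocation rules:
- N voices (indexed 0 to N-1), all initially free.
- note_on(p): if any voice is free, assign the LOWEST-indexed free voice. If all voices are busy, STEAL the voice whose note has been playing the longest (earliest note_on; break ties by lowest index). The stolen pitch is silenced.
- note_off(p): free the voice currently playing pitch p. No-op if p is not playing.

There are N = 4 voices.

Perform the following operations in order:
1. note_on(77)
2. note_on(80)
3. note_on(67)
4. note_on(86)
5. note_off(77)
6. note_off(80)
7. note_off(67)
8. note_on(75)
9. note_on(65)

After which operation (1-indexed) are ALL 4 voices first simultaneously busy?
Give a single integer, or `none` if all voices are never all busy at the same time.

Op 1: note_on(77): voice 0 is free -> assigned | voices=[77 - - -]
Op 2: note_on(80): voice 1 is free -> assigned | voices=[77 80 - -]
Op 3: note_on(67): voice 2 is free -> assigned | voices=[77 80 67 -]
Op 4: note_on(86): voice 3 is free -> assigned | voices=[77 80 67 86]
Op 5: note_off(77): free voice 0 | voices=[- 80 67 86]
Op 6: note_off(80): free voice 1 | voices=[- - 67 86]
Op 7: note_off(67): free voice 2 | voices=[- - - 86]
Op 8: note_on(75): voice 0 is free -> assigned | voices=[75 - - 86]
Op 9: note_on(65): voice 1 is free -> assigned | voices=[75 65 - 86]

Answer: 4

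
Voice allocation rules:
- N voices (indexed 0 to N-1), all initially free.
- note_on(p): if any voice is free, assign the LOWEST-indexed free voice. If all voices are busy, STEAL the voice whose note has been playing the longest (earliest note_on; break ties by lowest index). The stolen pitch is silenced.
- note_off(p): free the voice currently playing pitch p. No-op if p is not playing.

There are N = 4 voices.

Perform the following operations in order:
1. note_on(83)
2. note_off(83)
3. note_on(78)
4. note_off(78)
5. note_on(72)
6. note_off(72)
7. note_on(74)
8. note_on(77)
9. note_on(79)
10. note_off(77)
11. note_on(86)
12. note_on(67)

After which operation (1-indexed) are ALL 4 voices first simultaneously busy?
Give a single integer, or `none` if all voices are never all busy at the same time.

Answer: 12

Derivation:
Op 1: note_on(83): voice 0 is free -> assigned | voices=[83 - - -]
Op 2: note_off(83): free voice 0 | voices=[- - - -]
Op 3: note_on(78): voice 0 is free -> assigned | voices=[78 - - -]
Op 4: note_off(78): free voice 0 | voices=[- - - -]
Op 5: note_on(72): voice 0 is free -> assigned | voices=[72 - - -]
Op 6: note_off(72): free voice 0 | voices=[- - - -]
Op 7: note_on(74): voice 0 is free -> assigned | voices=[74 - - -]
Op 8: note_on(77): voice 1 is free -> assigned | voices=[74 77 - -]
Op 9: note_on(79): voice 2 is free -> assigned | voices=[74 77 79 -]
Op 10: note_off(77): free voice 1 | voices=[74 - 79 -]
Op 11: note_on(86): voice 1 is free -> assigned | voices=[74 86 79 -]
Op 12: note_on(67): voice 3 is free -> assigned | voices=[74 86 79 67]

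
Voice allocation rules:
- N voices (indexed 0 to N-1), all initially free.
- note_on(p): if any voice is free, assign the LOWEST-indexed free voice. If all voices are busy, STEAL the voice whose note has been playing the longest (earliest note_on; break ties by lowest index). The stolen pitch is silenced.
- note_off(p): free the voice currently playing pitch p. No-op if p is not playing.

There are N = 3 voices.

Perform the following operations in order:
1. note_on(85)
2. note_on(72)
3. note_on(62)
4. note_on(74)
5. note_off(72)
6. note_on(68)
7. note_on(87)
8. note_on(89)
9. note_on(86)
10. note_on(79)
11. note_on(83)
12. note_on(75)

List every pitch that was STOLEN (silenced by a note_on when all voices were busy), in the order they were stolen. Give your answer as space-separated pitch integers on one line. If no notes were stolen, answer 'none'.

Answer: 85 62 74 68 87 89 86

Derivation:
Op 1: note_on(85): voice 0 is free -> assigned | voices=[85 - -]
Op 2: note_on(72): voice 1 is free -> assigned | voices=[85 72 -]
Op 3: note_on(62): voice 2 is free -> assigned | voices=[85 72 62]
Op 4: note_on(74): all voices busy, STEAL voice 0 (pitch 85, oldest) -> assign | voices=[74 72 62]
Op 5: note_off(72): free voice 1 | voices=[74 - 62]
Op 6: note_on(68): voice 1 is free -> assigned | voices=[74 68 62]
Op 7: note_on(87): all voices busy, STEAL voice 2 (pitch 62, oldest) -> assign | voices=[74 68 87]
Op 8: note_on(89): all voices busy, STEAL voice 0 (pitch 74, oldest) -> assign | voices=[89 68 87]
Op 9: note_on(86): all voices busy, STEAL voice 1 (pitch 68, oldest) -> assign | voices=[89 86 87]
Op 10: note_on(79): all voices busy, STEAL voice 2 (pitch 87, oldest) -> assign | voices=[89 86 79]
Op 11: note_on(83): all voices busy, STEAL voice 0 (pitch 89, oldest) -> assign | voices=[83 86 79]
Op 12: note_on(75): all voices busy, STEAL voice 1 (pitch 86, oldest) -> assign | voices=[83 75 79]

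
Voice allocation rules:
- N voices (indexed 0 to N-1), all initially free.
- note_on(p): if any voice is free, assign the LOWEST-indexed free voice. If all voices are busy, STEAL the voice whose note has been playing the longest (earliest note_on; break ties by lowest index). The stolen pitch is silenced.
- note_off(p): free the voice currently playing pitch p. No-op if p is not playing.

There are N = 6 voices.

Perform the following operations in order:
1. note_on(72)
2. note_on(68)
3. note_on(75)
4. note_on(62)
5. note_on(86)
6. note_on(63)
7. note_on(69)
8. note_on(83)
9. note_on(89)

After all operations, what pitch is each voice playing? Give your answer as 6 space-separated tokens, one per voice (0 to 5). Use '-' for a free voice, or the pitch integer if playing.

Answer: 69 83 89 62 86 63

Derivation:
Op 1: note_on(72): voice 0 is free -> assigned | voices=[72 - - - - -]
Op 2: note_on(68): voice 1 is free -> assigned | voices=[72 68 - - - -]
Op 3: note_on(75): voice 2 is free -> assigned | voices=[72 68 75 - - -]
Op 4: note_on(62): voice 3 is free -> assigned | voices=[72 68 75 62 - -]
Op 5: note_on(86): voice 4 is free -> assigned | voices=[72 68 75 62 86 -]
Op 6: note_on(63): voice 5 is free -> assigned | voices=[72 68 75 62 86 63]
Op 7: note_on(69): all voices busy, STEAL voice 0 (pitch 72, oldest) -> assign | voices=[69 68 75 62 86 63]
Op 8: note_on(83): all voices busy, STEAL voice 1 (pitch 68, oldest) -> assign | voices=[69 83 75 62 86 63]
Op 9: note_on(89): all voices busy, STEAL voice 2 (pitch 75, oldest) -> assign | voices=[69 83 89 62 86 63]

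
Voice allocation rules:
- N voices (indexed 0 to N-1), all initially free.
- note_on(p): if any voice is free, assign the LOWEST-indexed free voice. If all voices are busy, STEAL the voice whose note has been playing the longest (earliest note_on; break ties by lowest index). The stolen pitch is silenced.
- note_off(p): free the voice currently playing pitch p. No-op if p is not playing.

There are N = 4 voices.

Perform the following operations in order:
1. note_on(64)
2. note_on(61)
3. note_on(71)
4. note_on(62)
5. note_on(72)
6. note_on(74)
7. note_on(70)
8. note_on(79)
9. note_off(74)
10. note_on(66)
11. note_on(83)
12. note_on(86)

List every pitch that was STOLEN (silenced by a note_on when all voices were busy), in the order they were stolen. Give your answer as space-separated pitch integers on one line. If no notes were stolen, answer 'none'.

Op 1: note_on(64): voice 0 is free -> assigned | voices=[64 - - -]
Op 2: note_on(61): voice 1 is free -> assigned | voices=[64 61 - -]
Op 3: note_on(71): voice 2 is free -> assigned | voices=[64 61 71 -]
Op 4: note_on(62): voice 3 is free -> assigned | voices=[64 61 71 62]
Op 5: note_on(72): all voices busy, STEAL voice 0 (pitch 64, oldest) -> assign | voices=[72 61 71 62]
Op 6: note_on(74): all voices busy, STEAL voice 1 (pitch 61, oldest) -> assign | voices=[72 74 71 62]
Op 7: note_on(70): all voices busy, STEAL voice 2 (pitch 71, oldest) -> assign | voices=[72 74 70 62]
Op 8: note_on(79): all voices busy, STEAL voice 3 (pitch 62, oldest) -> assign | voices=[72 74 70 79]
Op 9: note_off(74): free voice 1 | voices=[72 - 70 79]
Op 10: note_on(66): voice 1 is free -> assigned | voices=[72 66 70 79]
Op 11: note_on(83): all voices busy, STEAL voice 0 (pitch 72, oldest) -> assign | voices=[83 66 70 79]
Op 12: note_on(86): all voices busy, STEAL voice 2 (pitch 70, oldest) -> assign | voices=[83 66 86 79]

Answer: 64 61 71 62 72 70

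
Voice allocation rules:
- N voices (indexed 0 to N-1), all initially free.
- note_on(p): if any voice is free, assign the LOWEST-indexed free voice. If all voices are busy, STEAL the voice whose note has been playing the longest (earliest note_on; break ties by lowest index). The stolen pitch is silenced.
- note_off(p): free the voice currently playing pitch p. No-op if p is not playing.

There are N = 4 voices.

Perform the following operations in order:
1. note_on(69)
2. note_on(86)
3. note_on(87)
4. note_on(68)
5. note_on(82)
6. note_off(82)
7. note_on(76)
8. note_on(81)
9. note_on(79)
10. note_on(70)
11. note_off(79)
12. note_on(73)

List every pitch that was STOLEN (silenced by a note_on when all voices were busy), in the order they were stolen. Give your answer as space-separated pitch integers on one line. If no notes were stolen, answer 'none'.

Op 1: note_on(69): voice 0 is free -> assigned | voices=[69 - - -]
Op 2: note_on(86): voice 1 is free -> assigned | voices=[69 86 - -]
Op 3: note_on(87): voice 2 is free -> assigned | voices=[69 86 87 -]
Op 4: note_on(68): voice 3 is free -> assigned | voices=[69 86 87 68]
Op 5: note_on(82): all voices busy, STEAL voice 0 (pitch 69, oldest) -> assign | voices=[82 86 87 68]
Op 6: note_off(82): free voice 0 | voices=[- 86 87 68]
Op 7: note_on(76): voice 0 is free -> assigned | voices=[76 86 87 68]
Op 8: note_on(81): all voices busy, STEAL voice 1 (pitch 86, oldest) -> assign | voices=[76 81 87 68]
Op 9: note_on(79): all voices busy, STEAL voice 2 (pitch 87, oldest) -> assign | voices=[76 81 79 68]
Op 10: note_on(70): all voices busy, STEAL voice 3 (pitch 68, oldest) -> assign | voices=[76 81 79 70]
Op 11: note_off(79): free voice 2 | voices=[76 81 - 70]
Op 12: note_on(73): voice 2 is free -> assigned | voices=[76 81 73 70]

Answer: 69 86 87 68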